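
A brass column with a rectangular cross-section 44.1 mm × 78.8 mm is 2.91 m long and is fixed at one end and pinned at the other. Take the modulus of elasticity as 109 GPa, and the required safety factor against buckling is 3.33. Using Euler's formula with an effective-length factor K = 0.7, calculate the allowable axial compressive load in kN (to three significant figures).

Buckling occurs about the weak axis: I_min = h·b³/12 = 78.8×44.1³/12 = 563200 mm⁴ (b = 44.1 mm is the smaller dimension).
Effective length L_e = KL = 0.7×2.91 m = 2037 mm.
Euler critical load P_cr = π²EI/L_e² = π²×109000×563200/2037² = 146000 N.
P_allow = P_cr/n = 146000/3.33 = 43850 N.

P_allow = 43.8 kN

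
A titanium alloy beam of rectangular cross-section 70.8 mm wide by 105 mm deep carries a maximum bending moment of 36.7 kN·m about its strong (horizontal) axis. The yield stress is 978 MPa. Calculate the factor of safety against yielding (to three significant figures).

n = 3.47

Section modulus S = bh²/6 = 70.8×105²/6 = 130100 mm³.
σ = M/S = 3.6700×10^7/130100 = 282.1 MPa.
n = 978/282.1 = 3.467.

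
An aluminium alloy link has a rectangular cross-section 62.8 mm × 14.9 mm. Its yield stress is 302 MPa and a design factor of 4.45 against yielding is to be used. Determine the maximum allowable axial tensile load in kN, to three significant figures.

σ_allow = 302/4.45 = 67.87 MPa.
A = 62.8×14.9 = 935.7 mm².
F_allow = σ_allow × A = 67.87×935.7 = 63500 N.

F_allow = 63.5 kN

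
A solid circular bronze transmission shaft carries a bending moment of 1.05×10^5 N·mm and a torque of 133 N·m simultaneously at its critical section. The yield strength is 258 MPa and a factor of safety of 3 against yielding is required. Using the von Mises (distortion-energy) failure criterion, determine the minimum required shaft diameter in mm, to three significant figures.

σ_allow = σ_y/n = 258/3 = 86.00 MPa.
For a solid shaft σ_b = 32M/(πd³) and τ = 16T/(πd³), so the von Mises stress is σ' = (16/πd³)·√(4M²+3T²).
√(4M²+3T²) = √(4×(105000)² + 3×(133000)²) = 311700 N·mm.
d³ = 16×311700/(π×86.00) = 18460 mm³.
d = 26.43 mm.

d = 26.4 mm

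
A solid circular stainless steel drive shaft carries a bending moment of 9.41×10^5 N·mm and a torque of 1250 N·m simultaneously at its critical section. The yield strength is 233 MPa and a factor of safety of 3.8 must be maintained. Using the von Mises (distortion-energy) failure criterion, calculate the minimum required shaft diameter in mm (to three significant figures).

d = 62.0 mm

σ_allow = σ_y/n = 233/3.8 = 61.32 MPa.
For a solid shaft σ_b = 32M/(πd³) and τ = 16T/(πd³), so the von Mises stress is σ' = (16/πd³)·√(4M²+3T²).
√(4M²+3T²) = √(4×(941000)² + 3×(1.250×10^6)²) = 2.869×10^6 N·mm.
d³ = 16×2.869×10^6/(π×61.32) = 238300 mm³.
d = 62.00 mm.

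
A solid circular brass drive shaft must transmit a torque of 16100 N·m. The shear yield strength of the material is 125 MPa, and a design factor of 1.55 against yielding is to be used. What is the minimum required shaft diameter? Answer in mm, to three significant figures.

d = 101 mm

Allowable shear stress τ_allow = 125/1.55 = 80.65 MPa.
For a solid shaft τ = 16T/(πd³), so d³ = 16T/(π τ_allow) = 16×1.6100×10^7/(π×80.65) = 1.017×10^6 mm³.
d = (1.017×10^6)^(1/3) = 100.6 mm.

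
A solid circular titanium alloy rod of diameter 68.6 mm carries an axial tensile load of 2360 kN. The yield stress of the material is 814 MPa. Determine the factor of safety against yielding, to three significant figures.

n = 1.27

A = πd²/4 = 3696 mm².
σ = F/A = 2360000/3696 = 638.5 MPa.
n = 814/638.5 = 1.275.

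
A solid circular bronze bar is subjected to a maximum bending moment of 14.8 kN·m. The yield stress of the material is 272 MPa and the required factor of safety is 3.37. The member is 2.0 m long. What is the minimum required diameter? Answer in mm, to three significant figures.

σ_allow = 272/3.37 = 80.71 MPa.
For a solid circular section σ = 32M/(πd³), so d³ = 32M/(π σ_allow) = 32×1.4800×10^7/(π×80.71) = 1.868×10^6 mm³.
d = 123.2 mm.

d = 123 mm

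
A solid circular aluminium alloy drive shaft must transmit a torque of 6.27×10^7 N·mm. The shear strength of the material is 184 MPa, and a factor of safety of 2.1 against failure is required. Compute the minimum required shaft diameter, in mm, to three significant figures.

Allowable shear stress τ_allow = 184/2.1 = 87.62 MPa.
For a solid shaft τ = 16T/(πd³), so d³ = 16T/(π τ_allow) = 16×6.2700×10^7/(π×87.62) = 3.645×10^6 mm³.
d = (3.645×10^6)^(1/3) = 153.9 mm.

d = 154 mm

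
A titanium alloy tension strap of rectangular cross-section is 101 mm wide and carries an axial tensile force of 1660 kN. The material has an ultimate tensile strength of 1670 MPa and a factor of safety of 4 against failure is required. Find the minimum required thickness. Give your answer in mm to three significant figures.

σ_allow = 1670/4 = 417.5 MPa.
Required area A = F/σ_allow = 1660000/417.5 = 3976 mm².
t = A/w = 3976/101 = 39.37 mm.

t = 39.4 mm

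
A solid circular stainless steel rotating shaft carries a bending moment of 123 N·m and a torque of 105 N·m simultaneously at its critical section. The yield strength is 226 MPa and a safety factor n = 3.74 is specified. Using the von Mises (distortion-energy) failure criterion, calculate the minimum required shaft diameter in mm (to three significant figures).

d = 29.5 mm

σ_allow = σ_y/n = 226/3.74 = 60.43 MPa.
For a solid shaft σ_b = 32M/(πd³) and τ = 16T/(πd³), so the von Mises stress is σ' = (16/πd³)·√(4M²+3T²).
√(4M²+3T²) = √(4×(123000)² + 3×(105000)²) = 305900 N·mm.
d³ = 16×305900/(π×60.43) = 25780 mm³.
d = 29.54 mm.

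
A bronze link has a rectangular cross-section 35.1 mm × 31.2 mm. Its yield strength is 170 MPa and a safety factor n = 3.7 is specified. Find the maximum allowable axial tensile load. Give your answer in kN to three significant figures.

F_allow = 50.3 kN

σ_allow = 170/3.7 = 45.95 MPa.
A = 35.1×31.2 = 1095 mm².
F_allow = σ_allow × A = 45.95×1095 = 50320 N.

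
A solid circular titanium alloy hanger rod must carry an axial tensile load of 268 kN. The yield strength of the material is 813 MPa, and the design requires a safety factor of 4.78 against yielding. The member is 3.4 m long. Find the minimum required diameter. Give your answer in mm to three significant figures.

d = 44.8 mm

Allowable stress σ_allow = 813/4.78 = 170.1 MPa.
Required area A = F/σ_allow = 268000/170.1 = 1576 mm².
A = πd²/4 → d = √(4A/π) = 44.79 mm.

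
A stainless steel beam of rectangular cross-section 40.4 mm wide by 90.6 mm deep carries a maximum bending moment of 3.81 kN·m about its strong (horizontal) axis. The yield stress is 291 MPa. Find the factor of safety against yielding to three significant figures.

Section modulus S = bh²/6 = 40.4×90.6²/6 = 55270 mm³.
σ = M/S = 3810000/55270 = 68.93 MPa.
n = 291/68.93 = 4.221.

n = 4.22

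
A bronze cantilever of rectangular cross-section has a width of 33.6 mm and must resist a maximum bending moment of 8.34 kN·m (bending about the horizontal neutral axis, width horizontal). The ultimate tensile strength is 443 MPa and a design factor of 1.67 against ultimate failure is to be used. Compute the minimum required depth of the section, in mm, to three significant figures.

h = 74.9 mm

σ_allow = 443/1.67 = 265.3 MPa.
For a rectangular section σ = 6M/(bh²), so h² = 6M/(b σ_allow) = 6×8340000/(33.6×265.3) = 5614 mm².
h = 74.93 mm.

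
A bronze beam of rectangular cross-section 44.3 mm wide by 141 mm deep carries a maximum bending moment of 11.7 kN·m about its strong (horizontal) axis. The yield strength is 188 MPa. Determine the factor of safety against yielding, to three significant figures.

n = 2.36

Section modulus S = bh²/6 = 44.3×141²/6 = 146800 mm³.
σ = M/S = 1.1700×10^7/146800 = 79.71 MPa.
n = 188/79.71 = 2.359.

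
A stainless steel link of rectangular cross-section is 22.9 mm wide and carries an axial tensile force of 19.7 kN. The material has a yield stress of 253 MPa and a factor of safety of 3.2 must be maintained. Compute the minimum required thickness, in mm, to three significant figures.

σ_allow = 253/3.2 = 79.06 MPa.
Required area A = F/σ_allow = 19700/79.06 = 249.2 mm².
t = A/w = 249.2/22.9 = 10.88 mm.

t = 10.9 mm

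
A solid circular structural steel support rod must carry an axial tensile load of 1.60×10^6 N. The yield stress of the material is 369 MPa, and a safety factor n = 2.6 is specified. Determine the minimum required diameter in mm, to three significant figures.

Allowable stress σ_allow = 369/2.6 = 141.9 MPa.
Required area A = F/σ_allow = 1600000/141.9 = 11270 mm².
A = πd²/4 → d = √(4A/π) = 119.8 mm.

d = 120 mm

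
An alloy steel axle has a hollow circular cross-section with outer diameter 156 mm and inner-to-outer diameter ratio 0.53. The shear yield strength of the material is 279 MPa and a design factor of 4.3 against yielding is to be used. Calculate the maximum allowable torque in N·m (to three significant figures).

T_allow = 44500 N·m

τ_allow = 279/4.3 = 64.88 MPa.
For a hollow shaft T_allow = τ_allow·πd_o³(1−k⁴)/16 with 1−k⁴ = 0.9211, so πd_o³(1−k⁴)/16 = 686600 mm³.
T_allow = 64.88×686600 = 4.455×10^7 N·mm = 44550 N·m.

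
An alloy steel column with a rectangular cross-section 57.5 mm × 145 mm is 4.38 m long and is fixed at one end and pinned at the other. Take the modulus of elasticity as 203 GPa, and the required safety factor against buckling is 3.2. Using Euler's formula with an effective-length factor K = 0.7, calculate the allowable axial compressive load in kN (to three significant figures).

Buckling occurs about the weak axis: I_min = h·b³/12 = 145×57.5³/12 = 2.297×10^6 mm⁴ (b = 57.5 mm is the smaller dimension).
Effective length L_e = KL = 0.7×4.38 m = 3066 mm.
Euler critical load P_cr = π²EI/L_e² = π²×203000×2.297×10^6/3066² = 489600 N.
P_allow = P_cr/n = 489600/3.2 = 153000 N.

P_allow = 153 kN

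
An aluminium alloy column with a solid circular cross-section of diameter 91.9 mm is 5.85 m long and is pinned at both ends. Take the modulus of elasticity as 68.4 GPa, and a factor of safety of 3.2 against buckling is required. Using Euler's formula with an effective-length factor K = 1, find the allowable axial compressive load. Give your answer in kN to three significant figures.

I = πd⁴/64 = π×91.9⁴/64 = 3.501×10^6 mm⁴.
Effective length L_e = KL = 1×5.85 m = 5850 mm.
Euler critical load P_cr = π²EI/L_e² = π²×68400×3.501×10^6/5850² = 69070 N.
P_allow = P_cr/n = 69070/3.2 = 21580 N.

P_allow = 21.6 kN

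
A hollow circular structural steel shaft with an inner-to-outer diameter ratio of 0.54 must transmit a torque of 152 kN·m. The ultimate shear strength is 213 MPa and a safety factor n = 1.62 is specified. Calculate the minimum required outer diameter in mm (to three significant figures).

τ_allow = 213/1.62 = 131.5 MPa.
For a hollow shaft τ = 16T/[πd_o³(1−k⁴)] with k = 0.54, so 1−k⁴ = 0.9150.
d_o³ = 16T/[π τ_allow (1−k⁴)] = 16×1.5200×10^8/(π×131.5×0.9150) = 6.435×10^6 mm³.
d_o = 186.0 mm.

d_o = 186 mm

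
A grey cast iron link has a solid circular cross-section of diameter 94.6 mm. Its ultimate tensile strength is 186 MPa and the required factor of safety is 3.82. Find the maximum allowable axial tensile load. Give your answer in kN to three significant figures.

F_allow = 342 kN

σ_allow = 186/3.82 = 48.69 MPa.
A = πd²/4 = π×94.6²/4 = 7029 mm².
F_allow = σ_allow × A = 48.69×7029 = 342200 N.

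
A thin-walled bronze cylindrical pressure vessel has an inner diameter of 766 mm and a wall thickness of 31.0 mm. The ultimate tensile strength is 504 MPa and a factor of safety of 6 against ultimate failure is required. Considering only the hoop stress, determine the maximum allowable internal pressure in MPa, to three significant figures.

σ_allow = 504/6 = 84.00 MPa.
σ_h = pD/(2t) → p_allow = 2σ_allow t/D = 2×84.00×31.0/766 = 6.799 MPa.

p_allow = 6.80 MPa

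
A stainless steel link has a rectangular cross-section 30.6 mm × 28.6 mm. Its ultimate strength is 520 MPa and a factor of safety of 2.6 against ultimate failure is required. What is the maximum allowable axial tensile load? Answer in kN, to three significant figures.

F_allow = 175 kN

σ_allow = 520/2.6 = 200.0 MPa.
A = 30.6×28.6 = 875.2 mm².
F_allow = σ_allow × A = 200.0×875.2 = 175000 N.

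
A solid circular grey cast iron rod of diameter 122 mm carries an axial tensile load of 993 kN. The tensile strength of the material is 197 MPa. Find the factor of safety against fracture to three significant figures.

A = πd²/4 = 11690 mm².
σ = F/A = 993000/11690 = 84.95 MPa.
n = 197/84.95 = 2.319.

n = 2.32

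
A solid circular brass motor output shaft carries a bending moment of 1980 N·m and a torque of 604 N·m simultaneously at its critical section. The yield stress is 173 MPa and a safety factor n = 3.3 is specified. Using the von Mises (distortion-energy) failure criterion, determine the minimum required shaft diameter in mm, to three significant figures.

d = 73.6 mm

σ_allow = σ_y/n = 173/3.3 = 52.42 MPa.
For a solid shaft σ_b = 32M/(πd³) and τ = 16T/(πd³), so the von Mises stress is σ' = (16/πd³)·√(4M²+3T²).
√(4M²+3T²) = √(4×(1.980×10^6)² + 3×(604000)²) = 4.096×10^6 N·mm.
d³ = 16×4.096×10^6/(π×52.42) = 397900 mm³.
d = 73.55 mm.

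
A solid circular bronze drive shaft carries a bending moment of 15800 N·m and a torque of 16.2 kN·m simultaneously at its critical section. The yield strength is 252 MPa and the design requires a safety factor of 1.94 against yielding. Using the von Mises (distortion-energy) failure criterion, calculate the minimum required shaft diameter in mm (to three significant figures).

σ_allow = σ_y/n = 252/1.94 = 129.9 MPa.
For a solid shaft σ_b = 32M/(πd³) and τ = 16T/(πd³), so the von Mises stress is σ' = (16/πd³)·√(4M²+3T²).
√(4M²+3T²) = √(4×(1.580×10^7)² + 3×(1.620×10^7)²) = 4.226×10^7 N·mm.
d³ = 16×4.226×10^7/(π×129.9) = 1.657×10^6 mm³.
d = 118.3 mm.

d = 118 mm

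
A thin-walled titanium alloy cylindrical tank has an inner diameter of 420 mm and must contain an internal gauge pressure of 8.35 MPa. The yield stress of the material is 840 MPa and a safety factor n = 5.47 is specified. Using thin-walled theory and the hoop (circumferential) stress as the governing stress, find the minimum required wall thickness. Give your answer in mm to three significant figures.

t = 11.4 mm

σ_allow = 840/5.47 = 153.6 MPa.
Hoop stress σ_h = pD/(2t), so t = pD/(2σ_allow) = 8.35×420/(2×153.6) = 11.42 mm.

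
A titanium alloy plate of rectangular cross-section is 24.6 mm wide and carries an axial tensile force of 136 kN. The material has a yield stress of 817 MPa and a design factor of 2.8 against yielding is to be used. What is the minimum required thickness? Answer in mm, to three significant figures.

σ_allow = 817/2.8 = 291.8 MPa.
Required area A = F/σ_allow = 136000/291.8 = 466.1 mm².
t = A/w = 466.1/24.6 = 18.95 mm.

t = 18.9 mm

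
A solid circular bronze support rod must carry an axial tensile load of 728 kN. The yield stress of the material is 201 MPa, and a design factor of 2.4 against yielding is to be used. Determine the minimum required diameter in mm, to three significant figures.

Allowable stress σ_allow = 201/2.4 = 83.75 MPa.
Required area A = F/σ_allow = 728000/83.75 = 8693 mm².
A = πd²/4 → d = √(4A/π) = 105.2 mm.

d = 105 mm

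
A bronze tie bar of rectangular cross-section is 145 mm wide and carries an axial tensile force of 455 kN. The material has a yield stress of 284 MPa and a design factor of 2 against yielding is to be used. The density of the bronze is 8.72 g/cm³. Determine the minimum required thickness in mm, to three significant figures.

σ_allow = 284/2 = 142.0 MPa.
Required area A = F/σ_allow = 455000/142.0 = 3204 mm².
t = A/w = 3204/145 = 22.10 mm.

t = 22.1 mm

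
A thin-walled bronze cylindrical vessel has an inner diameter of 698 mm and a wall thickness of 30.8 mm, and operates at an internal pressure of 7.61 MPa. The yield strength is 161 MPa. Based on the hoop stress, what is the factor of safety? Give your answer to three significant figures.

σ_h = pD/(2t) = 7.61×698/(2×30.8) = 86.23 MPa.
n = 161/86.23 = 1.867.

n = 1.87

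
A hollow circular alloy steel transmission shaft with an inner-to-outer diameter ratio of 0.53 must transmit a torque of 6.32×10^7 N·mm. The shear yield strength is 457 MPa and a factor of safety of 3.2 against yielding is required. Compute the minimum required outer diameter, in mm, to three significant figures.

d_o = 135 mm

τ_allow = 457/3.2 = 142.8 MPa.
For a hollow shaft τ = 16T/[πd_o³(1−k⁴)] with k = 0.53, so 1−k⁴ = 0.9211.
d_o³ = 16T/[π τ_allow (1−k⁴)] = 16×6.3200×10^7/(π×142.8×0.9211) = 2.447×10^6 mm³.
d_o = 134.8 mm.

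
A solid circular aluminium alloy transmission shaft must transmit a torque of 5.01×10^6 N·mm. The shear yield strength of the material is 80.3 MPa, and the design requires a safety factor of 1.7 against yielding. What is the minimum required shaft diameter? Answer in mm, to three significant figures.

d = 81.4 mm

Allowable shear stress τ_allow = 80.3/1.7 = 47.24 MPa.
For a solid shaft τ = 16T/(πd³), so d³ = 16T/(π τ_allow) = 16×5010000/(π×47.24) = 540200 mm³.
d = (540200)^(1/3) = 81.44 mm.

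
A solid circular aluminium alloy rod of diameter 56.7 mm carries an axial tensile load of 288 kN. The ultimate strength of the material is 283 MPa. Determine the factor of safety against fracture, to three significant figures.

A = πd²/4 = 2525 mm².
σ = F/A = 288000/2525 = 114.1 MPa.
n = 283/114.1 = 2.481.

n = 2.48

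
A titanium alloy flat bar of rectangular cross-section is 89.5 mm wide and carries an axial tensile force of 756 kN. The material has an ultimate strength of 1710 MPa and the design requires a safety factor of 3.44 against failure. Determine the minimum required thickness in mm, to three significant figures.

t = 17.0 mm

σ_allow = 1710/3.44 = 497.1 MPa.
Required area A = F/σ_allow = 756000/497.1 = 1521 mm².
t = A/w = 1521/89.5 = 16.99 mm.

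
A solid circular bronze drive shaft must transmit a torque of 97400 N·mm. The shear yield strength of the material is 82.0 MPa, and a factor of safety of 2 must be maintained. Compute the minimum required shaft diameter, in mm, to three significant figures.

d = 23.0 mm

Allowable shear stress τ_allow = 82.0/2 = 41.00 MPa.
For a solid shaft τ = 16T/(πd³), so d³ = 16T/(π τ_allow) = 16×97400/(π×41.00) = 12100 mm³.
d = (12100)^(1/3) = 22.96 mm.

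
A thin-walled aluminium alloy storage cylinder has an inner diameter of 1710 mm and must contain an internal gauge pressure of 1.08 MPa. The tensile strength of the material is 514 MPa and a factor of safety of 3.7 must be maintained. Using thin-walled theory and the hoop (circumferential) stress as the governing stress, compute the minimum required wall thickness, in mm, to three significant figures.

σ_allow = 514/3.7 = 138.9 MPa.
Hoop stress σ_h = pD/(2t), so t = pD/(2σ_allow) = 1.08×1710/(2×138.9) = 6.647 mm.

t = 6.65 mm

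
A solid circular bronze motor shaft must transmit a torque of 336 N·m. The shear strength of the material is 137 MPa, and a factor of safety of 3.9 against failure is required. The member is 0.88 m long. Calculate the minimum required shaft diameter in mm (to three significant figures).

d = 36.5 mm

Allowable shear stress τ_allow = 137/3.9 = 35.13 MPa.
For a solid shaft τ = 16T/(πd³), so d³ = 16T/(π τ_allow) = 16×336000/(π×35.13) = 48710 mm³.
d = (48710)^(1/3) = 36.52 mm.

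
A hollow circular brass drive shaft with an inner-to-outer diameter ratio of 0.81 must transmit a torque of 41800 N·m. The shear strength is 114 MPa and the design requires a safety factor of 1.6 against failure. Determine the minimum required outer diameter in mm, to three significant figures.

τ_allow = 114/1.6 = 71.25 MPa.
For a hollow shaft τ = 16T/[πd_o³(1−k⁴)] with k = 0.81, so 1−k⁴ = 0.5695.
d_o³ = 16T/[π τ_allow (1−k⁴)] = 16×4.1800×10^7/(π×71.25×0.5695) = 5.246×10^6 mm³.
d_o = 173.8 mm.

d_o = 174 mm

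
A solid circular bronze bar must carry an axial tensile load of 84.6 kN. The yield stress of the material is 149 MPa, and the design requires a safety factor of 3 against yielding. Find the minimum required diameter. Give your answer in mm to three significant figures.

d = 46.6 mm

Allowable stress σ_allow = 149/3 = 49.67 MPa.
Required area A = F/σ_allow = 84600/49.67 = 1703 mm².
A = πd²/4 → d = √(4A/π) = 46.57 mm.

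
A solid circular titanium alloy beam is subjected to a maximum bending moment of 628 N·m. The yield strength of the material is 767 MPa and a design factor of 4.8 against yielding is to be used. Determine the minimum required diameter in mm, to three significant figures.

σ_allow = 767/4.8 = 159.8 MPa.
For a solid circular section σ = 32M/(πd³), so d³ = 32M/(π σ_allow) = 32×628000/(π×159.8) = 40030 mm³.
d = 34.21 mm.

d = 34.2 mm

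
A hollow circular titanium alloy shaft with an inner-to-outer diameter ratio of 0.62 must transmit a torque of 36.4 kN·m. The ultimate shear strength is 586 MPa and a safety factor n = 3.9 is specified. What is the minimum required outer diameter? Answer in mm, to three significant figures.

τ_allow = 586/3.9 = 150.3 MPa.
For a hollow shaft τ = 16T/[πd_o³(1−k⁴)] with k = 0.62, so 1−k⁴ = 0.8522.
d_o³ = 16T/[π τ_allow (1−k⁴)] = 16×3.6400×10^7/(π×150.3×0.8522) = 1.448×10^6 mm³.
d_o = 113.1 mm.

d_o = 113 mm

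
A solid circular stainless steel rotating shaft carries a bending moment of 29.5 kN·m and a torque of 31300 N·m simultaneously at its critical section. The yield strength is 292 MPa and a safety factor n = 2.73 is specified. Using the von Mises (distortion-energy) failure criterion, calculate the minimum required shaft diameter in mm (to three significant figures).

d = 156 mm

σ_allow = σ_y/n = 292/2.73 = 107.0 MPa.
For a solid shaft σ_b = 32M/(πd³) and τ = 16T/(πd³), so the von Mises stress is σ' = (16/πd³)·√(4M²+3T²).
√(4M²+3T²) = √(4×(2.950×10^7)² + 3×(3.130×10^7)²) = 8.013×10^7 N·mm.
d³ = 16×8.013×10^7/(π×107.0) = 3.815×10^6 mm³.
d = 156.3 mm.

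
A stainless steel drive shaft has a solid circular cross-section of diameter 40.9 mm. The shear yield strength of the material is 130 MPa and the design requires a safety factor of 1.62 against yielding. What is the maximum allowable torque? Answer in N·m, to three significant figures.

τ_allow = 130/1.62 = 80.25 MPa.
For a solid shaft T_allow = τ_allow·πd³/16; πd³/16 = π×40.9³/16 = 13430 mm³.
T_allow = 80.25×13430 = 1.078×10^6 N·mm = 1078 N·m.

T_allow = 1080 N·m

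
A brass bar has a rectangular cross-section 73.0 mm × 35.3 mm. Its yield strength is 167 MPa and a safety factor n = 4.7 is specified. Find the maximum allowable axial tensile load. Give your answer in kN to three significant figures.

σ_allow = 167/4.7 = 35.53 MPa.
A = 73.0×35.3 = 2577 mm².
F_allow = σ_allow × A = 35.53×2577 = 91560 N.

F_allow = 91.6 kN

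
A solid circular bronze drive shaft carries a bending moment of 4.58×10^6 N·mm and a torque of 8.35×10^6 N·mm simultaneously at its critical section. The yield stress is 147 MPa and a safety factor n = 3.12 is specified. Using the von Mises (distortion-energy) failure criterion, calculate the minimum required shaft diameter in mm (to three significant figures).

σ_allow = σ_y/n = 147/3.12 = 47.12 MPa.
For a solid shaft σ_b = 32M/(πd³) and τ = 16T/(πd³), so the von Mises stress is σ' = (16/πd³)·√(4M²+3T²).
√(4M²+3T²) = √(4×(4.580×10^6)² + 3×(8.350×10^6)²) = 1.712×10^7 N·mm.
d³ = 16×1.712×10^7/(π×47.12) = 1.851×10^6 mm³.
d = 122.8 mm.

d = 123 mm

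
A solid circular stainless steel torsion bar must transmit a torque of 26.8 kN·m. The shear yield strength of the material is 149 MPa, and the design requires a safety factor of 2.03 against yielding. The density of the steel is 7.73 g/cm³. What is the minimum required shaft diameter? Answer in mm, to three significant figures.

Allowable shear stress τ_allow = 149/2.03 = 73.40 MPa.
For a solid shaft τ = 16T/(πd³), so d³ = 16T/(π τ_allow) = 16×2.6800×10^7/(π×73.40) = 1.860×10^6 mm³.
d = (1.860×10^6)^(1/3) = 123.0 mm.

d = 123 mm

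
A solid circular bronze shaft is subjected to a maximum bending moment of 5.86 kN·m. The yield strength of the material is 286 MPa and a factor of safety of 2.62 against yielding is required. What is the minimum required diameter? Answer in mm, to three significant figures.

d = 81.8 mm

σ_allow = 286/2.62 = 109.2 MPa.
For a solid circular section σ = 32M/(πd³), so d³ = 32M/(π σ_allow) = 32×5860000/(π×109.2) = 546800 mm³.
d = 81.77 mm.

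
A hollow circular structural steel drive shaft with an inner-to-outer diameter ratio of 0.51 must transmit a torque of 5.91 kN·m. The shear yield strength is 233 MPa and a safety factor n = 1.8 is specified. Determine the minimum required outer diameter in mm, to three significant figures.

d_o = 62.9 mm

τ_allow = 233/1.8 = 129.4 MPa.
For a hollow shaft τ = 16T/[πd_o³(1−k⁴)] with k = 0.51, so 1−k⁴ = 0.9323.
d_o³ = 16T/[π τ_allow (1−k⁴)] = 16×5910000/(π×129.4×0.9323) = 249400 mm³.
d_o = 62.95 mm.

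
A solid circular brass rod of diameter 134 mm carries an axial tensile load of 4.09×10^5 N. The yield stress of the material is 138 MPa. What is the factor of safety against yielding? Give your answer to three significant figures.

A = πd²/4 = 14100 mm².
σ = F/A = 409000/14100 = 29.00 MPa.
n = 138/29.00 = 4.758.

n = 4.76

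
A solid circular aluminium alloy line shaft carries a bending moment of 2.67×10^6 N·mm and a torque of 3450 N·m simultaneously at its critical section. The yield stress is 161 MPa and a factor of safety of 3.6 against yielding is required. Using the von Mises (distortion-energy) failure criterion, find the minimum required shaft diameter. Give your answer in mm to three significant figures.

d = 97.0 mm

σ_allow = σ_y/n = 161/3.6 = 44.72 MPa.
For a solid shaft σ_b = 32M/(πd³) and τ = 16T/(πd³), so the von Mises stress is σ' = (16/πd³)·√(4M²+3T²).
√(4M²+3T²) = √(4×(2.670×10^6)² + 3×(3.450×10^6)²) = 8.014×10^6 N·mm.
d³ = 16×8.014×10^6/(π×44.72) = 912600 mm³.
d = 97.00 mm.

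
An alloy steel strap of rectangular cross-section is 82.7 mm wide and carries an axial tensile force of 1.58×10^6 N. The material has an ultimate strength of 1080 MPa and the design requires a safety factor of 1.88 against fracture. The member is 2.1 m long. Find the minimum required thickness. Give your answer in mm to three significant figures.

σ_allow = 1080/1.88 = 574.5 MPa.
Required area A = F/σ_allow = 1580000/574.5 = 2750 mm².
t = A/w = 2750/82.7 = 33.26 mm.

t = 33.3 mm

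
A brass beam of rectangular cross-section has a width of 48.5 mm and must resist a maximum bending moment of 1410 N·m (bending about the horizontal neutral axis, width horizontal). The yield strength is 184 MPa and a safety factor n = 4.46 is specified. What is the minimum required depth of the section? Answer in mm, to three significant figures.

h = 65.0 mm

σ_allow = 184/4.46 = 41.26 MPa.
For a rectangular section σ = 6M/(bh²), so h² = 6M/(b σ_allow) = 6×1410000/(48.5×41.26) = 4228 mm².
h = 65.02 mm.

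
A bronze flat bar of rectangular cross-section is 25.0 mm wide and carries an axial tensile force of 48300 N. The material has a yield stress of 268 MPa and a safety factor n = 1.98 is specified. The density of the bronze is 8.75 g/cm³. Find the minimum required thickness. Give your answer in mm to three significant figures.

t = 14.3 mm

σ_allow = 268/1.98 = 135.4 MPa.
Required area A = F/σ_allow = 48300/135.4 = 356.8 mm².
t = A/w = 356.8/25.0 = 14.27 mm.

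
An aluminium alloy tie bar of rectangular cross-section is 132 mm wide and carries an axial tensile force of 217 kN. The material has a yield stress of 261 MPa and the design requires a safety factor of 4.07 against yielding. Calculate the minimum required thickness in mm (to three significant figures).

σ_allow = 261/4.07 = 64.13 MPa.
Required area A = F/σ_allow = 217000/64.13 = 3384 mm².
t = A/w = 3384/132 = 25.64 mm.

t = 25.6 mm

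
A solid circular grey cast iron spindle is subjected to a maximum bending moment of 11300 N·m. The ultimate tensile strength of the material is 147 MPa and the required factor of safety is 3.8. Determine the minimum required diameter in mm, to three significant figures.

d = 144 mm

σ_allow = 147/3.8 = 38.68 MPa.
For a solid circular section σ = 32M/(πd³), so d³ = 32M/(π σ_allow) = 32×1.1300×10^7/(π×38.68) = 2.975×10^6 mm³.
d = 143.8 mm.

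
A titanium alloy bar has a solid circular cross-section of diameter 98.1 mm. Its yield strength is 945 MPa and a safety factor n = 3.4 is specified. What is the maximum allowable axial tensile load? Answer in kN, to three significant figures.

F_allow = 2100 kN

σ_allow = 945/3.4 = 277.9 MPa.
A = πd²/4 = π×98.1²/4 = 7558 mm².
F_allow = σ_allow × A = 277.9×7558 = 2.101×10^6 N.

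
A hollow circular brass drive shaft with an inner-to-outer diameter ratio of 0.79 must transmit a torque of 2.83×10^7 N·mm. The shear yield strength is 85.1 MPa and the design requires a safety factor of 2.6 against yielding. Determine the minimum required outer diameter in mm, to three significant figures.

d_o = 193 mm

τ_allow = 85.1/2.6 = 32.73 MPa.
For a hollow shaft τ = 16T/[πd_o³(1−k⁴)] with k = 0.79, so 1−k⁴ = 0.6105.
d_o³ = 16T/[π τ_allow (1−k⁴)] = 16×2.8300×10^7/(π×32.73×0.6105) = 7.213×10^6 mm³.
d_o = 193.2 mm.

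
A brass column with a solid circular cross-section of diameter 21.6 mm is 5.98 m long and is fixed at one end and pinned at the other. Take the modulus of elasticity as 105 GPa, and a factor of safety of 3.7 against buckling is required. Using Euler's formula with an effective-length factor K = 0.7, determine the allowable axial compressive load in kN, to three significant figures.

P_allow = 0.171 kN

I = πd⁴/64 = π×21.6⁴/64 = 10690 mm⁴.
Effective length L_e = KL = 0.7×5.98 m = 4186 mm.
Euler critical load P_cr = π²EI/L_e² = π²×105000×10690/4186² = 631.9 N.
P_allow = P_cr/n = 631.9/3.7 = 170.8 N.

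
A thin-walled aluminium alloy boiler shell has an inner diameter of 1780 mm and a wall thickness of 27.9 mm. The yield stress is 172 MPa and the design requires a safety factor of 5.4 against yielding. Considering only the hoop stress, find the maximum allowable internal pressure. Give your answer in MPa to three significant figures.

σ_allow = 172/5.4 = 31.85 MPa.
σ_h = pD/(2t) → p_allow = 2σ_allow t/D = 2×31.85×27.9/1780 = 0.9985 MPa.

p_allow = 0.999 MPa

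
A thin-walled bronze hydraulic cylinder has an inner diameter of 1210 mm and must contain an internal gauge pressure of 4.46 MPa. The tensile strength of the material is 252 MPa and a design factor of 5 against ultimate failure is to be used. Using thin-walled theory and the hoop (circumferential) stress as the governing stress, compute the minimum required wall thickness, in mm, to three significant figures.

t = 53.5 mm

σ_allow = 252/5 = 50.40 MPa.
Hoop stress σ_h = pD/(2t), so t = pD/(2σ_allow) = 4.46×1210/(2×50.40) = 53.54 mm.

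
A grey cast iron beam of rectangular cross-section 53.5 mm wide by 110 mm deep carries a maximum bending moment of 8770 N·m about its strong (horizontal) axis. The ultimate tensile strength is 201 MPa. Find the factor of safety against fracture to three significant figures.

n = 2.47

Section modulus S = bh²/6 = 53.5×110²/6 = 107900 mm³.
σ = M/S = 8770000/107900 = 81.29 MPa.
n = 201/81.29 = 2.473.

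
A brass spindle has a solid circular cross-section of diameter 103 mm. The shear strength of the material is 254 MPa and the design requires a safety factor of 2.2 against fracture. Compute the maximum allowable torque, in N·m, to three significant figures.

T_allow = 24800 N·m

τ_allow = 254/2.2 = 115.5 MPa.
For a solid shaft T_allow = τ_allow·πd³/16; πd³/16 = π×103³/16 = 214600 mm³.
T_allow = 115.5×214600 = 2.477×10^7 N·mm = 24770 N·m.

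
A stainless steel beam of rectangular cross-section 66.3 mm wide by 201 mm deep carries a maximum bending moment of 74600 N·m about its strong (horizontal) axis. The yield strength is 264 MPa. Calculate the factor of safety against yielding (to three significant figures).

n = 1.58

Section modulus S = bh²/6 = 66.3×201²/6 = 446400 mm³.
σ = M/S = 7.4600×10^7/446400 = 167.1 MPa.
n = 264/167.1 = 1.580.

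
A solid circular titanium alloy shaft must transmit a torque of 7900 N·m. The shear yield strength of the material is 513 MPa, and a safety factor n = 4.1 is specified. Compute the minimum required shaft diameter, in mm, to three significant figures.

Allowable shear stress τ_allow = 513/4.1 = 125.1 MPa.
For a solid shaft τ = 16T/(πd³), so d³ = 16T/(π τ_allow) = 16×7900000/(π×125.1) = 321600 mm³.
d = (321600)^(1/3) = 68.51 mm.

d = 68.5 mm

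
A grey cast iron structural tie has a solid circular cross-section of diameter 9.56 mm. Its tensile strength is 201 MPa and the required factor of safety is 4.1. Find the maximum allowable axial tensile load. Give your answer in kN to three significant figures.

F_allow = 3.52 kN

σ_allow = 201/4.1 = 49.02 MPa.
A = πd²/4 = π×9.56²/4 = 71.78 mm².
F_allow = σ_allow × A = 49.02×71.78 = 3519 N.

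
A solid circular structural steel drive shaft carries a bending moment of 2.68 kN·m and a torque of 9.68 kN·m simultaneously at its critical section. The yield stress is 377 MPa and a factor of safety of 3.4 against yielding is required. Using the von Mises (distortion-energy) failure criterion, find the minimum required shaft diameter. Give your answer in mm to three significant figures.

d = 93.2 mm

σ_allow = σ_y/n = 377/3.4 = 110.9 MPa.
For a solid shaft σ_b = 32M/(πd³) and τ = 16T/(πd³), so the von Mises stress is σ' = (16/πd³)·√(4M²+3T²).
√(4M²+3T²) = √(4×(2.680×10^6)² + 3×(9.680×10^6)²) = 1.760×10^7 N·mm.
d³ = 16×1.760×10^7/(π×110.9) = 808500 mm³.
d = 93.16 mm.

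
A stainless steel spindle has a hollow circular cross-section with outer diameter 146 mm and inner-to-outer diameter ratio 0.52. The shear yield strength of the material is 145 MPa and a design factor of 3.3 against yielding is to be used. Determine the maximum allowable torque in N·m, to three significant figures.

T_allow = 24900 N·m

τ_allow = 145/3.3 = 43.94 MPa.
For a hollow shaft T_allow = τ_allow·πd_o³(1−k⁴)/16 with 1−k⁴ = 0.9269, so πd_o³(1−k⁴)/16 = 566400 mm³.
T_allow = 43.94×566400 = 2.489×10^7 N·mm = 24890 N·m.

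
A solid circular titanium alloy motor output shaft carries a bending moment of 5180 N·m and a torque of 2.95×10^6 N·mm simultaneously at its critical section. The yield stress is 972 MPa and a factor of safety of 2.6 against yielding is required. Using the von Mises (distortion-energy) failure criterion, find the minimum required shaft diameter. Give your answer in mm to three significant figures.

d = 54.0 mm

σ_allow = σ_y/n = 972/2.6 = 373.8 MPa.
For a solid shaft σ_b = 32M/(πd³) and τ = 16T/(πd³), so the von Mises stress is σ' = (16/πd³)·√(4M²+3T²).
√(4M²+3T²) = √(4×(5.180×10^6)² + 3×(2.950×10^6)²) = 1.155×10^7 N·mm.
d³ = 16×1.155×10^7/(π×373.8) = 157400 mm³.
d = 53.99 mm.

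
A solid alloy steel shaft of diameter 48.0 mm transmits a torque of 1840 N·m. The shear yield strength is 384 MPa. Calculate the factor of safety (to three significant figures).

τ = 16T/(πd³) = 16×1840000/(π×48.0³) = 84.74 MPa.
n = τ_limit/τ = 384/84.74 = 4.532.

n = 4.53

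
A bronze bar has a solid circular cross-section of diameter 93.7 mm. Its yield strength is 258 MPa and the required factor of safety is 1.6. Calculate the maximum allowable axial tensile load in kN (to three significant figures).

σ_allow = 258/1.6 = 161.2 MPa.
A = πd²/4 = π×93.7²/4 = 6896 mm².
F_allow = σ_allow × A = 161.2×6896 = 1.112×10^6 N.

F_allow = 1110 kN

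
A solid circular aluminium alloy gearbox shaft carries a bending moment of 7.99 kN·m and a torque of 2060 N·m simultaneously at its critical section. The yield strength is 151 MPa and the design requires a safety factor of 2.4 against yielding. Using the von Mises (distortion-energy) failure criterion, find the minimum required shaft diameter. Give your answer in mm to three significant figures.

σ_allow = σ_y/n = 151/2.4 = 62.92 MPa.
For a solid shaft σ_b = 32M/(πd³) and τ = 16T/(πd³), so the von Mises stress is σ' = (16/πd³)·√(4M²+3T²).
√(4M²+3T²) = √(4×(7.990×10^6)² + 3×(2.060×10^6)²) = 1.637×10^7 N·mm.
d³ = 16×1.637×10^7/(π×62.92) = 1.325×10^6 mm³.
d = 109.8 mm.

d = 110 mm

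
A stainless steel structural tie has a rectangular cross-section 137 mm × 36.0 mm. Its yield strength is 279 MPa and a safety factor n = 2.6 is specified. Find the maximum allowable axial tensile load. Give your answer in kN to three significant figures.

F_allow = 529 kN

σ_allow = 279/2.6 = 107.3 MPa.
A = 137×36.0 = 4932 mm².
F_allow = σ_allow × A = 107.3×4932 = 529200 N.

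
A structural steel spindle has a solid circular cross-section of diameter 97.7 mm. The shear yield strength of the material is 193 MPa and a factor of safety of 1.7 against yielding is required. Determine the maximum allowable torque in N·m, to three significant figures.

τ_allow = 193/1.7 = 113.5 MPa.
For a solid shaft T_allow = τ_allow·πd³/16; πd³/16 = π×97.7³/16 = 183100 mm³.
T_allow = 113.5×183100 = 2.079×10^7 N·mm = 20790 N·m.

T_allow = 20800 N·m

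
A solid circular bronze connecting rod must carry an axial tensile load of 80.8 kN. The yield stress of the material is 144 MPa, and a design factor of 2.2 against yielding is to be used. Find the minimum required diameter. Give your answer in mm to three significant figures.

d = 39.6 mm

Allowable stress σ_allow = 144/2.2 = 65.45 MPa.
Required area A = F/σ_allow = 80800/65.45 = 1234 mm².
A = πd²/4 → d = √(4A/π) = 39.65 mm.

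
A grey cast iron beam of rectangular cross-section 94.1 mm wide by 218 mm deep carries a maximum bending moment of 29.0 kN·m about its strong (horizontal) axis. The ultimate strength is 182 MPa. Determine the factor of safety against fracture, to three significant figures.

n = 4.68

Section modulus S = bh²/6 = 94.1×218²/6 = 745300 mm³.
σ = M/S = 2.9000×10^7/745300 = 38.91 MPa.
n = 182/38.91 = 4.678.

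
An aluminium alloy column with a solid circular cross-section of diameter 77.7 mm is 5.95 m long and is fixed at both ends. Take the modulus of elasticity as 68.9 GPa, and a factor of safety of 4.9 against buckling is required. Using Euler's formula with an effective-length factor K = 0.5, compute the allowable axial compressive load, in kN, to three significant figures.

P_allow = 28.1 kN

I = πd⁴/64 = π×77.7⁴/64 = 1.789×10^6 mm⁴.
Effective length L_e = KL = 0.5×5.95 m = 2975 mm.
Euler critical load P_cr = π²EI/L_e² = π²×68900×1.789×10^6/2975² = 137500 N.
P_allow = P_cr/n = 137500/4.9 = 28050 N.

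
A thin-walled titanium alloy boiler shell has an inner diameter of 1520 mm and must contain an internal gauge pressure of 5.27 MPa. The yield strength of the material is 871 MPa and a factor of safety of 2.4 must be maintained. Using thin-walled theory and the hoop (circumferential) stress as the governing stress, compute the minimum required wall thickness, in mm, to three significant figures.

t = 11.0 mm

σ_allow = 871/2.4 = 362.9 MPa.
Hoop stress σ_h = pD/(2t), so t = pD/(2σ_allow) = 5.27×1520/(2×362.9) = 11.04 mm.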